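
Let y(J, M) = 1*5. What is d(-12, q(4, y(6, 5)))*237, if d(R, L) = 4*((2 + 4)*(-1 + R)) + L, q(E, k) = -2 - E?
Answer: -75366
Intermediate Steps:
y(J, M) = 5
d(R, L) = -24 + L + 24*R (d(R, L) = 4*(6*(-1 + R)) + L = 4*(-6 + 6*R) + L = (-24 + 24*R) + L = -24 + L + 24*R)
d(-12, q(4, y(6, 5)))*237 = (-24 + (-2 - 1*4) + 24*(-12))*237 = (-24 + (-2 - 4) - 288)*237 = (-24 - 6 - 288)*237 = -318*237 = -75366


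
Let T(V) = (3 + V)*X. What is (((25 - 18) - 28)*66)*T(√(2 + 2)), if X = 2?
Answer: -13860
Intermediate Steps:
T(V) = 6 + 2*V (T(V) = (3 + V)*2 = 6 + 2*V)
(((25 - 18) - 28)*66)*T(√(2 + 2)) = (((25 - 18) - 28)*66)*(6 + 2*√(2 + 2)) = ((7 - 28)*66)*(6 + 2*√4) = (-21*66)*(6 + 2*2) = -1386*(6 + 4) = -1386*10 = -13860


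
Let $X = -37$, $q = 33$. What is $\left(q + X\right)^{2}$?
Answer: $16$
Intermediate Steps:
$\left(q + X\right)^{2} = \left(33 - 37\right)^{2} = \left(-4\right)^{2} = 16$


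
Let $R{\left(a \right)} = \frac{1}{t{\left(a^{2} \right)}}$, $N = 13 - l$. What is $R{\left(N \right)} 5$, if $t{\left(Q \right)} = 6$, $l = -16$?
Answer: $\frac{5}{6} \approx 0.83333$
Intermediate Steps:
$N = 29$ ($N = 13 - -16 = 13 + 16 = 29$)
$R{\left(a \right)} = \frac{1}{6}$
$R{\left(N \right)} 5 = \frac{1}{6} \cdot 5 = \frac{5}{6}$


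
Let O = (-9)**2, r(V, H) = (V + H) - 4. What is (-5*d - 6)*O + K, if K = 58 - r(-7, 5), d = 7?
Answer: -3257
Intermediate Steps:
r(V, H) = -4 + H + V (r(V, H) = (H + V) - 4 = -4 + H + V)
K = 64 (K = 58 - (-4 + 5 - 7) = 58 - 1*(-6) = 58 + 6 = 64)
O = 81
(-5*d - 6)*O + K = (-5*7 - 6)*81 + 64 = (-35 - 6)*81 + 64 = -41*81 + 64 = -3321 + 64 = -3257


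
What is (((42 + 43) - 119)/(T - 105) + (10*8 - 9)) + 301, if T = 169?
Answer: 11887/32 ≈ 371.47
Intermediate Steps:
(((42 + 43) - 119)/(T - 105) + (10*8 - 9)) + 301 = (((42 + 43) - 119)/(169 - 105) + (10*8 - 9)) + 301 = ((85 - 119)/64 + (80 - 9)) + 301 = (-34*1/64 + 71) + 301 = (-17/32 + 71) + 301 = 2255/32 + 301 = 11887/32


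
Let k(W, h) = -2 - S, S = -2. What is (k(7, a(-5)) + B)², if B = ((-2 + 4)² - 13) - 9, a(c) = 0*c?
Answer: 324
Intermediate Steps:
a(c) = 0
k(W, h) = 0 (k(W, h) = -2 - 1*(-2) = -2 + 2 = 0)
B = -18 (B = (2² - 13) - 9 = (4 - 13) - 9 = -9 - 9 = -18)
(k(7, a(-5)) + B)² = (0 - 18)² = (-18)² = 324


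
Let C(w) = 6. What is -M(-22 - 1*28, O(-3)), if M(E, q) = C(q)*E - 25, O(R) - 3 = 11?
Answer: 325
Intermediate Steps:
O(R) = 14 (O(R) = 3 + 11 = 14)
M(E, q) = -25 + 6*E (M(E, q) = 6*E - 25 = -25 + 6*E)
-M(-22 - 1*28, O(-3)) = -(-25 + 6*(-22 - 1*28)) = -(-25 + 6*(-22 - 28)) = -(-25 + 6*(-50)) = -(-25 - 300) = -1*(-325) = 325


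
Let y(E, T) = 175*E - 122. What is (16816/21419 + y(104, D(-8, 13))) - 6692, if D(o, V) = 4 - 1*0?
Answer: 243893550/21419 ≈ 11387.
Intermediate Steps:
D(o, V) = 4 (D(o, V) = 4 + 0 = 4)
y(E, T) = -122 + 175*E
(16816/21419 + y(104, D(-8, 13))) - 6692 = (16816/21419 + (-122 + 175*104)) - 6692 = (16816*(1/21419) + (-122 + 18200)) - 6692 = (16816/21419 + 18078) - 6692 = 387229498/21419 - 6692 = 243893550/21419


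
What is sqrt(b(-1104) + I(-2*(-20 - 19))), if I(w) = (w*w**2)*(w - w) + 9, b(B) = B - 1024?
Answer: I*sqrt(2119) ≈ 46.033*I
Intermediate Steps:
b(B) = -1024 + B
I(w) = 9 (I(w) = w**3*0 + 9 = 0 + 9 = 9)
sqrt(b(-1104) + I(-2*(-20 - 19))) = sqrt((-1024 - 1104) + 9) = sqrt(-2128 + 9) = sqrt(-2119) = I*sqrt(2119)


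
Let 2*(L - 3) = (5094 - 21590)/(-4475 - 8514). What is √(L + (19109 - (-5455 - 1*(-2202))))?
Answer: √3773398449437/12989 ≈ 149.55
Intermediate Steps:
L = 47215/12989 (L = 3 + ((5094 - 21590)/(-4475 - 8514))/2 = 3 + (-16496/(-12989))/2 = 3 + (-16496*(-1/12989))/2 = 3 + (½)*(16496/12989) = 3 + 8248/12989 = 47215/12989 ≈ 3.6350)
√(L + (19109 - (-5455 - 1*(-2202)))) = √(47215/12989 + (19109 - (-5455 - 1*(-2202)))) = √(47215/12989 + (19109 - (-5455 + 2202))) = √(47215/12989 + (19109 - 1*(-3253))) = √(47215/12989 + (19109 + 3253)) = √(47215/12989 + 22362) = √(290507233/12989) = √3773398449437/12989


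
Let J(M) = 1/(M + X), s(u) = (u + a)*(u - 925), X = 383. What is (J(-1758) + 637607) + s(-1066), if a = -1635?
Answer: 8271034749/1375 ≈ 6.0153e+6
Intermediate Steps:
s(u) = (-1635 + u)*(-925 + u) (s(u) = (u - 1635)*(u - 925) = (-1635 + u)*(-925 + u))
J(M) = 1/(383 + M) (J(M) = 1/(M + 383) = 1/(383 + M))
(J(-1758) + 637607) + s(-1066) = (1/(383 - 1758) + 637607) + (1512375 + (-1066)² - 2560*(-1066)) = (1/(-1375) + 637607) + (1512375 + 1136356 + 2728960) = (-1/1375 + 637607) + 5377691 = 876709624/1375 + 5377691 = 8271034749/1375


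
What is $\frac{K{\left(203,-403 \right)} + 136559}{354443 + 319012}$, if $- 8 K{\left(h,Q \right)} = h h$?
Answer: $\frac{20613}{105640} \approx 0.19512$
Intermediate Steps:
$K{\left(h,Q \right)} = - \frac{h^{2}}{8}$ ($K{\left(h,Q \right)} = - \frac{h h}{8} = - \frac{h^{2}}{8}$)
$\frac{K{\left(203,-403 \right)} + 136559}{354443 + 319012} = \frac{- \frac{203^{2}}{8} + 136559}{354443 + 319012} = \frac{\left(- \frac{1}{8}\right) 41209 + 136559}{673455} = \left(- \frac{41209}{8} + 136559\right) \frac{1}{673455} = \frac{1051263}{8} \cdot \frac{1}{673455} = \frac{20613}{105640}$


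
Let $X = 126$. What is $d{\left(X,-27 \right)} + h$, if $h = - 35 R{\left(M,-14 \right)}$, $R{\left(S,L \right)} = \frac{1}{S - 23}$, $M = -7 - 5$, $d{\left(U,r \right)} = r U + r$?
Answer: $-3428$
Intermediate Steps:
$d{\left(U,r \right)} = r + U r$ ($d{\left(U,r \right)} = U r + r = r + U r$)
$M = -12$ ($M = -7 - 5 = -12$)
$R{\left(S,L \right)} = \frac{1}{-23 + S}$
$h = 1$ ($h = - \frac{35}{-23 - 12} = - \frac{35}{-35} = \left(-35\right) \left(- \frac{1}{35}\right) = 1$)
$d{\left(X,-27 \right)} + h = - 27 \left(1 + 126\right) + 1 = \left(-27\right) 127 + 1 = -3429 + 1 = -3428$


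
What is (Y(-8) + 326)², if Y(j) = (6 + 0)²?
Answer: 131044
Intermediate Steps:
Y(j) = 36 (Y(j) = 6² = 36)
(Y(-8) + 326)² = (36 + 326)² = 362² = 131044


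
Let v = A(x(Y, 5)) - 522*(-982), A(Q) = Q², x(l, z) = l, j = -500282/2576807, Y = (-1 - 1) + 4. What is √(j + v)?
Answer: √3403682160340999818/2576807 ≈ 715.97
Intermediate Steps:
Y = 2 (Y = -2 + 4 = 2)
j = -500282/2576807 (j = -500282*1/2576807 = -500282/2576807 ≈ -0.19415)
v = 512608 (v = 2² - 522*(-982) = 4 + 512604 = 512608)
√(j + v) = √(-500282/2576807 + 512608) = √(1320891382374/2576807) = √3403682160340999818/2576807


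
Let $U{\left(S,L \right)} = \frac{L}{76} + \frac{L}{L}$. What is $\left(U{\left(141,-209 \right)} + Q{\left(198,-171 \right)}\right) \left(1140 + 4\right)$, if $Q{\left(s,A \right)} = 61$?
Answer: $67782$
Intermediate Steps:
$U{\left(S,L \right)} = 1 + \frac{L}{76}$ ($U{\left(S,L \right)} = L \frac{1}{76} + 1 = \frac{L}{76} + 1 = 1 + \frac{L}{76}$)
$\left(U{\left(141,-209 \right)} + Q{\left(198,-171 \right)}\right) \left(1140 + 4\right) = \left(\left(1 + \frac{1}{76} \left(-209\right)\right) + 61\right) \left(1140 + 4\right) = \left(\left(1 - \frac{11}{4}\right) + 61\right) 1144 = \left(- \frac{7}{4} + 61\right) 1144 = \frac{237}{4} \cdot 1144 = 67782$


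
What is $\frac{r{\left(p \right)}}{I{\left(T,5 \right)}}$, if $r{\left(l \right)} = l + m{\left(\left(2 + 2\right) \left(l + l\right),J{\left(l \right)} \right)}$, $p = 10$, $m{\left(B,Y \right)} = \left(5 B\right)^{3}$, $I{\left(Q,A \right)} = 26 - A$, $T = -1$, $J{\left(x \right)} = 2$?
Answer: $\frac{64000010}{21} \approx 3.0476 \cdot 10^{6}$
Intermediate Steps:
$m{\left(B,Y \right)} = 125 B^{3}$
$r{\left(l \right)} = l + 64000 l^{3}$ ($r{\left(l \right)} = l + 125 \left(\left(2 + 2\right) \left(l + l\right)\right)^{3} = l + 125 \left(4 \cdot 2 l\right)^{3} = l + 125 \left(8 l\right)^{3} = l + 125 \cdot 512 l^{3} = l + 64000 l^{3}$)
$\frac{r{\left(p \right)}}{I{\left(T,5 \right)}} = \frac{10 + 64000 \cdot 10^{3}}{26 - 5} = \frac{10 + 64000 \cdot 1000}{26 - 5} = \frac{10 + 64000000}{21} = 64000010 \cdot \frac{1}{21} = \frac{64000010}{21}$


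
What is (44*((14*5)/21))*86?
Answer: 37840/3 ≈ 12613.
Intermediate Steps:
(44*((14*5)/21))*86 = (44*(70*(1/21)))*86 = (44*(10/3))*86 = (440/3)*86 = 37840/3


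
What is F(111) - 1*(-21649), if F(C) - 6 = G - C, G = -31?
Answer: 21513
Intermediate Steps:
F(C) = -25 - C (F(C) = 6 + (-31 - C) = -25 - C)
F(111) - 1*(-21649) = (-25 - 1*111) - 1*(-21649) = (-25 - 111) + 21649 = -136 + 21649 = 21513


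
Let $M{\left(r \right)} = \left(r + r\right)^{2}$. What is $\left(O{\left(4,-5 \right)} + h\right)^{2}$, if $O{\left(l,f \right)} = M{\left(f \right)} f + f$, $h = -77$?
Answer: $338724$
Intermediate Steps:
$M{\left(r \right)} = 4 r^{2}$ ($M{\left(r \right)} = \left(2 r\right)^{2} = 4 r^{2}$)
$O{\left(l,f \right)} = f + 4 f^{3}$ ($O{\left(l,f \right)} = 4 f^{2} f + f = 4 f^{3} + f = f + 4 f^{3}$)
$\left(O{\left(4,-5 \right)} + h\right)^{2} = \left(\left(-5 + 4 \left(-5\right)^{3}\right) - 77\right)^{2} = \left(\left(-5 + 4 \left(-125\right)\right) - 77\right)^{2} = \left(\left(-5 - 500\right) - 77\right)^{2} = \left(-505 - 77\right)^{2} = \left(-582\right)^{2} = 338724$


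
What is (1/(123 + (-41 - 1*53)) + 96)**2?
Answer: 7756225/841 ≈ 9222.6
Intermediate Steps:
(1/(123 + (-41 - 1*53)) + 96)**2 = (1/(123 + (-41 - 53)) + 96)**2 = (1/(123 - 94) + 96)**2 = (1/29 + 96)**2 = (2785/29)**2 = 7756225/841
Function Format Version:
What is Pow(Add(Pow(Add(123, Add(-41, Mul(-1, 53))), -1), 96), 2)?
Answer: Rational(7756225, 841) ≈ 9222.6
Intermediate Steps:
Pow(Add(Pow(Add(123, Add(-41, Mul(-1, 53))), -1), 96), 2) = Pow(Add(Pow(Add(123, Add(-41, -53)), -1), 96), 2) = Pow(Add(Pow(Add(123, -94), -1), 96), 2) = Pow(Add(Pow(29, -1), 96), 2) = Pow(Add(Rational(1, 29), 96), 2) = Pow(Rational(2785, 29), 2) = Rational(7756225, 841)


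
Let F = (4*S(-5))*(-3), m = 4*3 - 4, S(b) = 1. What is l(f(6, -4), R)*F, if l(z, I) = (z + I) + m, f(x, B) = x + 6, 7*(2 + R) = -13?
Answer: -1356/7 ≈ -193.71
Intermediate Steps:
R = -27/7 (R = -2 + (⅐)*(-13) = -2 - 13/7 = -27/7 ≈ -3.8571)
m = 8 (m = 12 - 4 = 8)
f(x, B) = 6 + x
l(z, I) = 8 + I + z (l(z, I) = (z + I) + 8 = (I + z) + 8 = 8 + I + z)
F = -12 (F = (4*1)*(-3) = 4*(-3) = -12)
l(f(6, -4), R)*F = (8 - 27/7 + (6 + 6))*(-12) = (8 - 27/7 + 12)*(-12) = (113/7)*(-12) = -1356/7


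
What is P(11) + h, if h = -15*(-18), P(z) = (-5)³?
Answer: 145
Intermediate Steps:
P(z) = -125
h = 270
P(11) + h = -125 + 270 = 145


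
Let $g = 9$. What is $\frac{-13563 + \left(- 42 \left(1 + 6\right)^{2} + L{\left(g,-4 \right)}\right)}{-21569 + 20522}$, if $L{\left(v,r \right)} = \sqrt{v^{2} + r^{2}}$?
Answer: $\frac{5207}{349} - \frac{\sqrt{97}}{1047} \approx 14.91$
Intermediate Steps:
$L{\left(v,r \right)} = \sqrt{r^{2} + v^{2}}$
$\frac{-13563 + \left(- 42 \left(1 + 6\right)^{2} + L{\left(g,-4 \right)}\right)}{-21569 + 20522} = \frac{-13563 - \left(- \sqrt{\left(-4\right)^{2} + 9^{2}} + 42 \left(1 + 6\right)^{2}\right)}{-21569 + 20522} = \frac{-13563 + \left(- 42 \cdot 7^{2} + \sqrt{16 + 81}\right)}{-1047} = \left(-13563 + \left(\left(-42\right) 49 + \sqrt{97}\right)\right) \left(- \frac{1}{1047}\right) = \left(-13563 - \left(2058 - \sqrt{97}\right)\right) \left(- \frac{1}{1047}\right) = \left(-15621 + \sqrt{97}\right) \left(- \frac{1}{1047}\right) = \frac{5207}{349} - \frac{\sqrt{97}}{1047}$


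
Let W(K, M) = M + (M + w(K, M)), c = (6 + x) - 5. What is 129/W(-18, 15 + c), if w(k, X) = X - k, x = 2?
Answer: 43/24 ≈ 1.7917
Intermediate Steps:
c = 3 (c = (6 + 2) - 5 = 8 - 5 = 3)
W(K, M) = -K + 3*M (W(K, M) = M + (M + (M - K)) = M + (-K + 2*M) = -K + 3*M)
129/W(-18, 15 + c) = 129/(-1*(-18) + 3*(15 + 3)) = 129/(18 + 3*18) = 129/(18 + 54) = 129/72 = 129*(1/72) = 43/24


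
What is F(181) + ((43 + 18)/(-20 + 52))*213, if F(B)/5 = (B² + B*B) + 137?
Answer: 10518433/32 ≈ 3.2870e+5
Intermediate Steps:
F(B) = 685 + 10*B² (F(B) = 5*((B² + B*B) + 137) = 5*((B² + B²) + 137) = 5*(2*B² + 137) = 5*(137 + 2*B²) = 685 + 10*B²)
F(181) + ((43 + 18)/(-20 + 52))*213 = (685 + 10*181²) + ((43 + 18)/(-20 + 52))*213 = (685 + 10*32761) + (61/32)*213 = (685 + 327610) + (61*(1/32))*213 = 328295 + (61/32)*213 = 328295 + 12993/32 = 10518433/32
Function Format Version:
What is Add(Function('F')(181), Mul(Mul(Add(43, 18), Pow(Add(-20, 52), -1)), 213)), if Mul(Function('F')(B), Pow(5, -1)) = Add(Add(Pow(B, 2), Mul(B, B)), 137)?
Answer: Rational(10518433, 32) ≈ 3.2870e+5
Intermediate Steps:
Function('F')(B) = Add(685, Mul(10, Pow(B, 2))) (Function('F')(B) = Mul(5, Add(Add(Pow(B, 2), Mul(B, B)), 137)) = Mul(5, Add(Add(Pow(B, 2), Pow(B, 2)), 137)) = Mul(5, Add(Mul(2, Pow(B, 2)), 137)) = Mul(5, Add(137, Mul(2, Pow(B, 2)))) = Add(685, Mul(10, Pow(B, 2))))
Add(Function('F')(181), Mul(Mul(Add(43, 18), Pow(Add(-20, 52), -1)), 213)) = Add(Add(685, Mul(10, Pow(181, 2))), Mul(Mul(Add(43, 18), Pow(Add(-20, 52), -1)), 213)) = Add(Add(685, Mul(10, 32761)), Mul(Mul(61, Pow(32, -1)), 213)) = Add(Add(685, 327610), Mul(Mul(61, Rational(1, 32)), 213)) = Add(328295, Mul(Rational(61, 32), 213)) = Add(328295, Rational(12993, 32)) = Rational(10518433, 32)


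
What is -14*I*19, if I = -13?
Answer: 3458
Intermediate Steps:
-14*I*19 = -14*(-13)*19 = 182*19 = 3458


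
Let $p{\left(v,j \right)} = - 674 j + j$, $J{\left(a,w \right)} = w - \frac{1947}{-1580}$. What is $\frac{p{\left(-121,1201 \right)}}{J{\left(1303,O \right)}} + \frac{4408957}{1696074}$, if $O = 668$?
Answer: $- \frac{2161345522103801}{1793406598638} \approx -1205.2$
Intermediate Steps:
$J{\left(a,w \right)} = \frac{1947}{1580} + w$ ($J{\left(a,w \right)} = w - - \frac{1947}{1580} = w + \frac{1947}{1580} = \frac{1947}{1580} + w$)
$p{\left(v,j \right)} = - 673 j$
$\frac{p{\left(-121,1201 \right)}}{J{\left(1303,O \right)}} + \frac{4408957}{1696074} = \frac{\left(-673\right) 1201}{\frac{1947}{1580} + 668} + \frac{4408957}{1696074} = - \frac{808273}{\frac{1057387}{1580}} + 4408957 \cdot \frac{1}{1696074} = \left(-808273\right) \frac{1580}{1057387} + \frac{4408957}{1696074} = - \frac{1277071340}{1057387} + \frac{4408957}{1696074} = - \frac{2161345522103801}{1793406598638}$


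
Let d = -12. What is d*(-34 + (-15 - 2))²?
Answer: -31212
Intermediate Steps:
d*(-34 + (-15 - 2))² = -12*(-34 + (-15 - 2))² = -12*(-34 - 17)² = -12*(-51)² = -12*2601 = -31212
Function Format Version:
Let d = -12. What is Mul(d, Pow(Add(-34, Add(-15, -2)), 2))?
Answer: -31212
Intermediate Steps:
Mul(d, Pow(Add(-34, Add(-15, -2)), 2)) = Mul(-12, Pow(Add(-34, Add(-15, -2)), 2)) = Mul(-12, Pow(Add(-34, -17), 2)) = Mul(-12, Pow(-51, 2)) = Mul(-12, 2601) = -31212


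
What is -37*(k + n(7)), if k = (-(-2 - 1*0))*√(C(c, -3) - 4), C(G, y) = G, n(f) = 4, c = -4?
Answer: -148 - 148*I*√2 ≈ -148.0 - 209.3*I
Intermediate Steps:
k = 4*I*√2 (k = (-(-2 - 1*0))*√(-4 - 4) = (-(-2 + 0))*√(-8) = (-1*(-2))*(2*I*√2) = 2*(2*I*√2) = 4*I*√2 ≈ 5.6569*I)
-37*(k + n(7)) = -37*(4*I*√2 + 4) = -37*(4 + 4*I*√2) = -148 - 148*I*√2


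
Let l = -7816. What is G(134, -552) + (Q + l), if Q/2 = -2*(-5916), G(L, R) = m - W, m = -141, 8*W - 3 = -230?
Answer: 125883/8 ≈ 15735.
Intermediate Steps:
W = -227/8 (W = 3/8 + (⅛)*(-230) = 3/8 - 115/4 = -227/8 ≈ -28.375)
G(L, R) = -901/8 (G(L, R) = -141 - 1*(-227/8) = -141 + 227/8 = -901/8)
Q = 23664 (Q = 2*(-2*(-5916)) = 2*11832 = 23664)
G(134, -552) + (Q + l) = -901/8 + (23664 - 7816) = -901/8 + 15848 = 125883/8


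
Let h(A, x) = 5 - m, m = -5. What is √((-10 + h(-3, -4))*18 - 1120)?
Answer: 4*I*√70 ≈ 33.466*I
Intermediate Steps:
h(A, x) = 10 (h(A, x) = 5 - 1*(-5) = 5 + 5 = 10)
√((-10 + h(-3, -4))*18 - 1120) = √((-10 + 10)*18 - 1120) = √(0*18 - 1120) = √(0 - 1120) = √(-1120) = 4*I*√70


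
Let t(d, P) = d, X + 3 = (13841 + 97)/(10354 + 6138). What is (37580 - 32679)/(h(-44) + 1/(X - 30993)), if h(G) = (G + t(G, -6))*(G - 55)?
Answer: 96355939719/171281971786 ≈ 0.56256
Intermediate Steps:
X = -17769/8246 (X = -3 + (13841 + 97)/(10354 + 6138) = -3 + 13938/16492 = -3 + 13938*(1/16492) = -3 + 6969/8246 = -17769/8246 ≈ -2.1549)
h(G) = 2*G*(-55 + G) (h(G) = (G + G)*(G - 55) = (2*G)*(-55 + G) = 2*G*(-55 + G))
(37580 - 32679)/(h(-44) + 1/(X - 30993)) = (37580 - 32679)/(2*(-44)*(-55 - 44) + 1/(-17769/8246 - 30993)) = 4901/(2*(-44)*(-99) + 1/(-255586047/8246)) = 4901/(8712 - 8246/255586047) = 4901/(2226665633218/255586047) = 4901*(255586047/2226665633218) = 96355939719/171281971786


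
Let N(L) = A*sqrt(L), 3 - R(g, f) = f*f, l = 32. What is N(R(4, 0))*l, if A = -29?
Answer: -928*sqrt(3) ≈ -1607.3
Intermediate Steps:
R(g, f) = 3 - f**2 (R(g, f) = 3 - f*f = 3 - f**2)
N(L) = -29*sqrt(L)
N(R(4, 0))*l = -29*sqrt(3 - 1*0**2)*32 = -29*sqrt(3 - 1*0)*32 = -29*sqrt(3 + 0)*32 = -29*sqrt(3)*32 = -928*sqrt(3)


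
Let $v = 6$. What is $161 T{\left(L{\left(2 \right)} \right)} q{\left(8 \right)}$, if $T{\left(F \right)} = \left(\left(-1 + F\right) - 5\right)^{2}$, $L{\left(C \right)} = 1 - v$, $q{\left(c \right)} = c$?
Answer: $155848$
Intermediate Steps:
$L{\left(C \right)} = -5$ ($L{\left(C \right)} = 1 - 6 = -5$)
$T{\left(F \right)} = \left(-6 + F\right)^{2}$
$161 T{\left(L{\left(2 \right)} \right)} q{\left(8 \right)} = 161 \left(-6 - 5\right)^{2} \cdot 8 = 161 \left(-11\right)^{2} \cdot 8 = 161 \cdot 121 \cdot 8 = 19481 \cdot 8 = 155848$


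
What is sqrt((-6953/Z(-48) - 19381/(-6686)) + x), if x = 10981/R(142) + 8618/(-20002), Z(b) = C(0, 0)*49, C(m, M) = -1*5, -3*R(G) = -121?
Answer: sqrt(200877947775653880393490)/25743674110 ≈ 17.410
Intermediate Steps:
R(G) = 121/3 (R(G) = -1/3*(-121) = 121/3)
C(m, M) = -5
Z(b) = -245 (Z(b) = -5*49 = -245)
x = 328941554/1210121 (x = 10981/(121/3) + 8618/(-20002) = 10981*(3/121) + 8618*(-1/20002) = 32943/121 - 4309/10001 = 328941554/1210121 ≈ 271.83)
sqrt((-6953/Z(-48) - 19381/(-6686)) + x) = sqrt((-6953/(-245) - 19381/(-6686)) + 328941554/1210121) = sqrt((-6953*(-1/245) - 19381*(-1/6686)) + 328941554/1210121) = sqrt((6953/245 + 19381/6686) + 328941554/1210121) = sqrt(51236103/1638070 + 328941554/1210121) = sqrt(600831175559243/1982262906470) = sqrt(200877947775653880393490)/25743674110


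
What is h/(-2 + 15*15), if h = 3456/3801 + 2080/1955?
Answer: 977504/110473531 ≈ 0.0088483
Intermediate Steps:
h = 977504/495397 (h = 3456*(1/3801) + 2080*(1/1955) = 1152/1267 + 416/391 = 977504/495397 ≈ 1.9732)
h/(-2 + 15*15) = 977504/(495397*(-2 + 15*15)) = 977504/(495397*(-2 + 225)) = (977504/495397)/223 = (977504/495397)*(1/223) = 977504/110473531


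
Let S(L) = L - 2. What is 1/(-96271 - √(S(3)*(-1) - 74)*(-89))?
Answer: -96271/9268699516 - 445*I*√3/9268699516 ≈ -1.0387e-5 - 8.3158e-8*I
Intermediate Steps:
S(L) = -2 + L
1/(-96271 - √(S(3)*(-1) - 74)*(-89)) = 1/(-96271 - √((-2 + 3)*(-1) - 74)*(-89)) = 1/(-96271 - √(1*(-1) - 74)*(-89)) = 1/(-96271 - √(-1 - 74)*(-89)) = 1/(-96271 - √(-75)*(-89)) = 1/(-96271 - 5*I*√3*(-89)) = 1/(-96271 - (-445)*I*√3) = 1/(-96271 + 445*I*√3)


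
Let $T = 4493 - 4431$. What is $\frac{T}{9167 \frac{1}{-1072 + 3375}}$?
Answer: $\frac{142786}{9167} \approx 15.576$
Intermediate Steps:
$T = 62$ ($T = 4493 - 4431 = 62$)
$\frac{T}{9167 \frac{1}{-1072 + 3375}} = \frac{62}{9167 \frac{1}{-1072 + 3375}} = \frac{62}{9167 \cdot \frac{1}{2303}} = \frac{62}{\frac{9167}{2303}} = 62 \cdot \frac{2303}{9167} = \frac{142786}{9167}$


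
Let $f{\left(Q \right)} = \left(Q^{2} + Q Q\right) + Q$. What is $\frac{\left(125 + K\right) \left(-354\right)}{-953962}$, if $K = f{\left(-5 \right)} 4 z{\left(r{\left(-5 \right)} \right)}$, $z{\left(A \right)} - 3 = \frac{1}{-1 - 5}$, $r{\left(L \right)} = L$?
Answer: $\frac{112395}{476981} \approx 0.23564$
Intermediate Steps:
$z{\left(A \right)} = \frac{17}{6}$ ($z{\left(A \right)} = 3 + \frac{1}{-1 - 5} = 3 + \frac{1}{-6} = 3 - \frac{1}{6} = \frac{17}{6}$)
$f{\left(Q \right)} = Q + 2 Q^{2}$ ($f{\left(Q \right)} = \left(Q^{2} + Q^{2}\right) + Q = 2 Q^{2} + Q = Q + 2 Q^{2}$)
$K = 510$ ($K = - 5 \left(1 + 2 \left(-5\right)\right) 4 \cdot \frac{17}{6} = - 5 \left(1 - 10\right) 4 \cdot \frac{17}{6} = \left(-5\right) \left(-9\right) 4 \cdot \frac{17}{6} = 45 \cdot 4 \cdot \frac{17}{6} = 180 \cdot \frac{17}{6} = 510$)
$\frac{\left(125 + K\right) \left(-354\right)}{-953962} = \frac{\left(125 + 510\right) \left(-354\right)}{-953962} = 635 \left(-354\right) \left(- \frac{1}{953962}\right) = \left(-224790\right) \left(- \frac{1}{953962}\right) = \frac{112395}{476981}$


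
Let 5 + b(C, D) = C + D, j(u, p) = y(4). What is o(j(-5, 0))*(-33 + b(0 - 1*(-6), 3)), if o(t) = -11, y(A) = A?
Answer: 319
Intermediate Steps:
j(u, p) = 4
b(C, D) = -5 + C + D (b(C, D) = -5 + (C + D) = -5 + C + D)
o(j(-5, 0))*(-33 + b(0 - 1*(-6), 3)) = -11*(-33 + (-5 + (0 - 1*(-6)) + 3)) = -11*(-33 + (-5 + (0 + 6) + 3)) = -11*(-33 + (-5 + 6 + 3)) = -11*(-33 + 4) = -11*(-29) = 319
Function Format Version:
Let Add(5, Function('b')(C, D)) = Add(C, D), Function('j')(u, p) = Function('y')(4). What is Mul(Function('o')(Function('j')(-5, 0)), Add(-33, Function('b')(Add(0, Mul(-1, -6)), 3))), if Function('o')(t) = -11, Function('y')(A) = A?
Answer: 319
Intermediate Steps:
Function('j')(u, p) = 4
Function('b')(C, D) = Add(-5, C, D) (Function('b')(C, D) = Add(-5, Add(C, D)) = Add(-5, C, D))
Mul(Function('o')(Function('j')(-5, 0)), Add(-33, Function('b')(Add(0, Mul(-1, -6)), 3))) = Mul(-11, Add(-33, Add(-5, Add(0, Mul(-1, -6)), 3))) = Mul(-11, Add(-33, Add(-5, Add(0, 6), 3))) = Mul(-11, Add(-33, Add(-5, 6, 3))) = Mul(-11, Add(-33, 4)) = Mul(-11, -29) = 319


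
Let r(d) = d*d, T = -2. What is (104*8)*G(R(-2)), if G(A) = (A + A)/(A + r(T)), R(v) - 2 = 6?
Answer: 3328/3 ≈ 1109.3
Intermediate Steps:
R(v) = 8 (R(v) = 2 + 6 = 8)
r(d) = d²
G(A) = 2*A/(4 + A) (G(A) = (A + A)/(A + (-2)²) = (2*A)/(A + 4) = (2*A)/(4 + A) = 2*A/(4 + A))
(104*8)*G(R(-2)) = (104*8)*(2*8/(4 + 8)) = 832*(2*8/12) = 832*(2*8*(1/12)) = 832*(4/3) = 3328/3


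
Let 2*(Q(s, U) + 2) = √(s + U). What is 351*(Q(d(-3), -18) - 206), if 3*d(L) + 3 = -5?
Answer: -73008 + 117*I*√186/2 ≈ -73008.0 + 797.83*I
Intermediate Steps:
d(L) = -8/3 (d(L) = -1 + (⅓)*(-5) = -1 - 5/3 = -8/3)
Q(s, U) = -2 + √(U + s)/2 (Q(s, U) = -2 + √(s + U)/2 = -2 + √(U + s)/2)
351*(Q(d(-3), -18) - 206) = 351*((-2 + √(-18 - 8/3)/2) - 206) = 351*((-2 + √(-62/3)/2) - 206) = 351*((-2 + (I*√186/3)/2) - 206) = 351*((-2 + I*√186/6) - 206) = 351*(-208 + I*√186/6) = -73008 + 117*I*√186/2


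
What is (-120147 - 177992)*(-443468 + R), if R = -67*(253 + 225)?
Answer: 141763305666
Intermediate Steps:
R = -32026 (R = -67*478 = -32026)
(-120147 - 177992)*(-443468 + R) = (-120147 - 177992)*(-443468 - 32026) = -298139*(-475494) = 141763305666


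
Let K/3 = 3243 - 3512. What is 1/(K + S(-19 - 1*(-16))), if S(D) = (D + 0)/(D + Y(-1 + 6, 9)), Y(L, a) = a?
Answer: -2/1615 ≈ -0.0012384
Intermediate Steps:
K = -807 (K = 3*(3243 - 3512) = 3*(-269) = -807)
S(D) = D/(9 + D) (S(D) = (D + 0)/(D + 9) = D/(9 + D))
1/(K + S(-19 - 1*(-16))) = 1/(-807 + (-19 - 1*(-16))/(9 + (-19 - 1*(-16)))) = 1/(-807 + (-19 + 16)/(9 + (-19 + 16))) = 1/(-807 - 3/(9 - 3)) = 1/(-807 - 3/6) = 1/(-807 - 3*1/6) = 1/(-807 - 1/2) = 1/(-1615/2) = -2/1615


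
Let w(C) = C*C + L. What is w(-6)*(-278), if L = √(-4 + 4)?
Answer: -10008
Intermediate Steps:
L = 0 (L = √0 = 0)
w(C) = C² (w(C) = C*C + 0 = C² + 0 = C²)
w(-6)*(-278) = (-6)²*(-278) = 36*(-278) = -10008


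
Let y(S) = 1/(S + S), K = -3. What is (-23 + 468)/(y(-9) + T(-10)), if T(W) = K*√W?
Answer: 8010*I/(-I + 54*√10) ≈ -0.27468 + 46.906*I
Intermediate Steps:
T(W) = -3*√W
y(S) = 1/(2*S)
(-23 + 468)/(y(-9) + T(-10)) = (-23 + 468)/((½)/(-9) - 3*I*√10) = 445/((½)*(-⅑) - 3*I*√10) = 445/(-1/18 - 3*I*√10)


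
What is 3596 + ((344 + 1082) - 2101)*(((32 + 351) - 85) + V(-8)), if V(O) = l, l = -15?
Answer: -187429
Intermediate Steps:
V(O) = -15
3596 + ((344 + 1082) - 2101)*(((32 + 351) - 85) + V(-8)) = 3596 + ((344 + 1082) - 2101)*(((32 + 351) - 85) - 15) = 3596 + (1426 - 2101)*((383 - 85) - 15) = 3596 - 675*(298 - 15) = 3596 - 675*283 = 3596 - 191025 = -187429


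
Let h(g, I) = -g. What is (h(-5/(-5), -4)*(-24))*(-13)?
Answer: -312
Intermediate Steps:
(h(-5/(-5), -4)*(-24))*(-13) = (-(-5)/(-5)*(-24))*(-13) = (-(-5)*(-1)/5*(-24))*(-13) = (-1*1*(-24))*(-13) = -1*(-24)*(-13) = 24*(-13) = -312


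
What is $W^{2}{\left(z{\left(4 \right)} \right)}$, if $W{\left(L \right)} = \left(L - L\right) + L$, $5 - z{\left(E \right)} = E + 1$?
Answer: $0$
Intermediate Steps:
$z{\left(E \right)} = 4 - E$ ($z{\left(E \right)} = 5 - \left(E + 1\right) = 5 - \left(1 + E\right) = 4 - E$)
$W{\left(L \right)} = L$ ($W{\left(L \right)} = 0 + L = L$)
$W^{2}{\left(z{\left(4 \right)} \right)} = \left(4 - 4\right)^{2} = 0^{2} = 0$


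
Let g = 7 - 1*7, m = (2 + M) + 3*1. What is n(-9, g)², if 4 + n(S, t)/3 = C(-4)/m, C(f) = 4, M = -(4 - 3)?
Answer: 81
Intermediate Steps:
M = -1 (M = -1*1 = -1)
m = 4 (m = (2 - 1) + 3*1 = 1 + 3 = 4)
g = 0 (g = 7 - 7 = 0)
n(S, t) = -9 (n(S, t) = -12 + 3*(4/4) = -12 + 3*(4*(¼)) = -12 + 3*1 = -12 + 3 = -9)
n(-9, g)² = (-9)² = 81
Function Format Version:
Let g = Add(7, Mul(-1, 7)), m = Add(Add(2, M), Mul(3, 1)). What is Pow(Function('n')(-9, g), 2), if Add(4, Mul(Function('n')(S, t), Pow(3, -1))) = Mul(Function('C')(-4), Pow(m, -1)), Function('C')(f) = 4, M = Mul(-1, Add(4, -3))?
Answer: 81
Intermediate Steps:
M = -1 (M = Mul(-1, 1) = -1)
m = 4 (m = Add(Add(2, -1), Mul(3, 1)) = Add(1, 3) = 4)
g = 0 (g = Add(7, -7) = 0)
Function('n')(S, t) = -9 (Function('n')(S, t) = Add(-12, Mul(3, Mul(4, Pow(4, -1)))) = Add(-12, Mul(3, Mul(4, Rational(1, 4)))) = Add(-12, Mul(3, 1)) = Add(-12, 3) = -9)
Pow(Function('n')(-9, g), 2) = Pow(-9, 2) = 81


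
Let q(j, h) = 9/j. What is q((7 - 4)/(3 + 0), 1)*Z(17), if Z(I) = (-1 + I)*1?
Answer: 144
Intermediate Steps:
Z(I) = -1 + I
q((7 - 4)/(3 + 0), 1)*Z(17) = (9/(((7 - 4)/(3 + 0))))*(-1 + 17) = (9/((3/3)))*16 = (9/((3*(⅓))))*16 = (9/1)*16 = (9*1)*16 = 9*16 = 144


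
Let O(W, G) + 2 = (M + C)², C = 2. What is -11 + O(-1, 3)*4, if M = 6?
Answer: 237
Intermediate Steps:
O(W, G) = 62 (O(W, G) = -2 + (6 + 2)² = -2 + 8² = -2 + 64 = 62)
-11 + O(-1, 3)*4 = -11 + 62*4 = -11 + 248 = 237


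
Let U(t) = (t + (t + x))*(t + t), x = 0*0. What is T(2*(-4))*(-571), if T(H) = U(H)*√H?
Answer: -292352*I*√2 ≈ -4.1345e+5*I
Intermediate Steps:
x = 0
U(t) = 4*t² (U(t) = (t + (t + 0))*(t + t) = (t + t)*(2*t) = (2*t)*(2*t) = 4*t²)
T(H) = 4*H^(5/2) (T(H) = (4*H²)*√H = 4*H^(5/2))
T(2*(-4))*(-571) = (4*(2*(-4))^(5/2))*(-571) = (4*(-8)^(5/2))*(-571) = (4*(128*I*√2))*(-571) = (512*I*√2)*(-571) = -292352*I*√2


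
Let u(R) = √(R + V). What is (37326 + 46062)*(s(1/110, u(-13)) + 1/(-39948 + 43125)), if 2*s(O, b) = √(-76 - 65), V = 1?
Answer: 27796/1059 + 41694*I*√141 ≈ 26.247 + 4.9509e+5*I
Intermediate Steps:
u(R) = √(1 + R) (u(R) = √(R + 1) = √(1 + R))
s(O, b) = I*√141/2 (s(O, b) = √(-76 - 65)/2 = √(-141)/2 = (I*√141)/2 = I*√141/2)
(37326 + 46062)*(s(1/110, u(-13)) + 1/(-39948 + 43125)) = (37326 + 46062)*(I*√141/2 + 1/(-39948 + 43125)) = 83388*(I*√141/2 + 1/3177) = 83388*(1/3177 + I*√141/2) = 27796/1059 + 41694*I*√141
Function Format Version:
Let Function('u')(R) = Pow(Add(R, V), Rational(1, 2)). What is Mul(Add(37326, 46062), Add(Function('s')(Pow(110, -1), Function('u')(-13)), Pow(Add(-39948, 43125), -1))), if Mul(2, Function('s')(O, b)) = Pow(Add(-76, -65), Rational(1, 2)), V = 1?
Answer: Add(Rational(27796, 1059), Mul(41694, I, Pow(141, Rational(1, 2)))) ≈ Add(26.247, Mul(4.9509e+5, I))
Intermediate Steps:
Function('u')(R) = Pow(Add(1, R), Rational(1, 2)) (Function('u')(R) = Pow(Add(R, 1), Rational(1, 2)) = Pow(Add(1, R), Rational(1, 2)))
Function('s')(O, b) = Mul(Rational(1, 2), I, Pow(141, Rational(1, 2))) (Function('s')(O, b) = Mul(Rational(1, 2), Pow(Add(-76, -65), Rational(1, 2))) = Mul(Rational(1, 2), Pow(-141, Rational(1, 2))) = Mul(Rational(1, 2), Mul(I, Pow(141, Rational(1, 2)))) = Mul(Rational(1, 2), I, Pow(141, Rational(1, 2))))
Mul(Add(37326, 46062), Add(Function('s')(Pow(110, -1), Function('u')(-13)), Pow(Add(-39948, 43125), -1))) = Mul(Add(37326, 46062), Add(Mul(Rational(1, 2), I, Pow(141, Rational(1, 2))), Pow(Add(-39948, 43125), -1))) = Mul(83388, Add(Mul(Rational(1, 2), I, Pow(141, Rational(1, 2))), Pow(3177, -1))) = Mul(83388, Add(Mul(Rational(1, 2), I, Pow(141, Rational(1, 2))), Rational(1, 3177))) = Mul(83388, Add(Rational(1, 3177), Mul(Rational(1, 2), I, Pow(141, Rational(1, 2))))) = Add(Rational(27796, 1059), Mul(41694, I, Pow(141, Rational(1, 2))))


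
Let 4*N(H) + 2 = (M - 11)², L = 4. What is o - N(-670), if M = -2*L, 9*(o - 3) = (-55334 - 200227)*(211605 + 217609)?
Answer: -146253813113/12 ≈ -1.2188e+10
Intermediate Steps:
o = -36563453009/3 (o = 3 + ((-55334 - 200227)*(211605 + 217609))/9 = 3 + (-255561*429214)/9 = 3 + (⅑)*(-109690359054) = 3 - 36563453018/3 = -36563453009/3 ≈ -1.2188e+10)
M = -8 (M = -2*4 = -8)
N(H) = 359/4 (N(H) = -½ + (-8 - 11)²/4 = -½ + (¼)*(-19)² = -½ + (¼)*361 = -½ + 361/4 = 359/4)
o - N(-670) = -36563453009/3 - 1*359/4 = -36563453009/3 - 359/4 = -146253813113/12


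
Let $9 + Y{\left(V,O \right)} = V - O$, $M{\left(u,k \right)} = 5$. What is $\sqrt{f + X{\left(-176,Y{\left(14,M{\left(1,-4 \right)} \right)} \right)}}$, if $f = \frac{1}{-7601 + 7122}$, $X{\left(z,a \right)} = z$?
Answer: $\frac{i \sqrt{40382095}}{479} \approx 13.267 i$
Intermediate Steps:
$Y{\left(V,O \right)} = -9 + V - O$ ($Y{\left(V,O \right)} = -9 - \left(O - V\right) = -9 + V - O$)
$f = - \frac{1}{479}$ ($f = \frac{1}{-479} = - \frac{1}{479} \approx -0.0020877$)
$\sqrt{f + X{\left(-176,Y{\left(14,M{\left(1,-4 \right)} \right)} \right)}} = \sqrt{- \frac{1}{479} - 176} = \sqrt{- \frac{84305}{479}} = \frac{i \sqrt{40382095}}{479}$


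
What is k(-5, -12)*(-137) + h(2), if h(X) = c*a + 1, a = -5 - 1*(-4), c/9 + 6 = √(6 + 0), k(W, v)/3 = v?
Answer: 4987 - 9*√6 ≈ 4965.0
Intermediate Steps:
k(W, v) = 3*v
c = -54 + 9*√6 (c = -54 + 9*√(6 + 0) = -54 + 9*√6 ≈ -31.955)
a = -1 (a = -5 + 4 = -1)
h(X) = 55 - 9*√6 (h(X) = (-54 + 9*√6)*(-1) + 1 = (54 - 9*√6) + 1 = 55 - 9*√6)
k(-5, -12)*(-137) + h(2) = (3*(-12))*(-137) + (55 - 9*√6) = -36*(-137) + (55 - 9*√6) = 4932 + (55 - 9*√6) = 4987 - 9*√6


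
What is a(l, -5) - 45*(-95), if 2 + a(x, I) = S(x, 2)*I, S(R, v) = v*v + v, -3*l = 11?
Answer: 4243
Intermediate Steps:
l = -11/3 (l = -1/3*11 = -11/3 ≈ -3.6667)
S(R, v) = v + v**2 (S(R, v) = v**2 + v = v + v**2)
a(x, I) = -2 + 6*I (a(x, I) = -2 + (2*(1 + 2))*I = -2 + (2*3)*I = -2 + 6*I)
a(l, -5) - 45*(-95) = (-2 + 6*(-5)) - 45*(-95) = (-2 - 30) + 4275 = -32 + 4275 = 4243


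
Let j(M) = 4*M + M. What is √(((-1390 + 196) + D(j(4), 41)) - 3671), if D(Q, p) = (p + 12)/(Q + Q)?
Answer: I*√1945470/20 ≈ 69.74*I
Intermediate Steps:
j(M) = 5*M
D(Q, p) = (12 + p)/(2*Q) (D(Q, p) = (12 + p)/((2*Q)) = (12 + p)*(1/(2*Q)) = (12 + p)/(2*Q))
√(((-1390 + 196) + D(j(4), 41)) - 3671) = √(((-1390 + 196) + (12 + 41)/(2*((5*4)))) - 3671) = √((-1194 + (½)*53/20) - 3671) = √((-1194 + (½)*(1/20)*53) - 3671) = √((-1194 + 53/40) - 3671) = √(-47707/40 - 3671) = √(-194547/40) = I*√1945470/20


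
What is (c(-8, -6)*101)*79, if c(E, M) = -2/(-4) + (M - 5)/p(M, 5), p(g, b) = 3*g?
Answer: 79790/9 ≈ 8865.6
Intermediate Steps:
c(E, M) = ½ + (-5 + M)/(3*M) (c(E, M) = -2/(-4) + (M - 5)/((3*M)) = -2*(-¼) + (-5 + M)*(1/(3*M)) = ½ + (-5 + M)/(3*M))
(c(-8, -6)*101)*79 = (((⅚)*(-2 - 6)/(-6))*101)*79 = (((⅚)*(-⅙)*(-8))*101)*79 = ((10/9)*101)*79 = (1010/9)*79 = 79790/9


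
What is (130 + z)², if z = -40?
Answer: 8100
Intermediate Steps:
(130 + z)² = (130 - 40)² = 90² = 8100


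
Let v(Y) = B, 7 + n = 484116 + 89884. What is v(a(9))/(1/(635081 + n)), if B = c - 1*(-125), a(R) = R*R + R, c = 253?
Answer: 457029972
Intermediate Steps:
a(R) = R + R² (a(R) = R² + R = R + R²)
n = 573993 (n = -7 + (484116 + 89884) = -7 + 574000 = 573993)
B = 378 (B = 253 - 1*(-125) = 253 + 125 = 378)
v(Y) = 378
v(a(9))/(1/(635081 + n)) = 378/(1/(635081 + 573993)) = 378/(1/1209074) = 378*1209074 = 457029972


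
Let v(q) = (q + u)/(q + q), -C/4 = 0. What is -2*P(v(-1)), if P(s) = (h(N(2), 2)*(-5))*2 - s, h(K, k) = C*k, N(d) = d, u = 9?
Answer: -8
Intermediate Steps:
C = 0 (C = -4*0 = 0)
h(K, k) = 0 (h(K, k) = 0*k = 0)
v(q) = (9 + q)/(2*q) (v(q) = (q + 9)/(q + q) = (9 + q)/((2*q)) = (9 + q)*(1/(2*q)) = (9 + q)/(2*q))
P(s) = -s (P(s) = (0*(-5))*2 - s = 0*2 - s = 0 - s = -s)
-2*P(v(-1)) = -(-2)*(½)*(9 - 1)/(-1) = -(-2)*(½)*(-1)*8 = -(-2)*(-4) = -2*4 = -8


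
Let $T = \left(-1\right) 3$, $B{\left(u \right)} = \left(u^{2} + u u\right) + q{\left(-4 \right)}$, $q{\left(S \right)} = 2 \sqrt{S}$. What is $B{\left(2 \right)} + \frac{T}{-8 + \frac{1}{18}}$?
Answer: $\frac{1198}{143} + 4 i \approx 8.3776 + 4.0 i$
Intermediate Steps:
$B{\left(u \right)} = 2 u^{2} + 4 i$ ($B{\left(u \right)} = \left(u^{2} + u u\right) + 2 \sqrt{-4} = \left(u^{2} + u^{2}\right) + 2 \cdot 2 i = 2 u^{2} + 4 i$)
$T = -3$
$B{\left(2 \right)} + \frac{T}{-8 + \frac{1}{18}} = \left(2 \cdot 2^{2} + 4 i\right) + \frac{1}{-8 + \frac{1}{18}} \left(-3\right) = \left(2 \cdot 4 + 4 i\right) + \frac{1}{-8 + \frac{1}{18}} \left(-3\right) = \left(8 + 4 i\right) + \frac{1}{- \frac{143}{18}} \left(-3\right) = \left(8 + 4 i\right) - - \frac{54}{143} = \left(8 + 4 i\right) + \frac{54}{143} = \frac{1198}{143} + 4 i$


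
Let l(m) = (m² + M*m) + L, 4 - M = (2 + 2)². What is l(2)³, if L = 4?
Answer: -4096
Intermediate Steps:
M = -12 (M = 4 - (2 + 2)² = 4 - 1*4² = 4 - 1*16 = 4 - 16 = -12)
l(m) = 4 + m² - 12*m (l(m) = (m² - 12*m) + 4 = 4 + m² - 12*m)
l(2)³ = (4 + 2² - 12*2)³ = (4 + 4 - 24)³ = (-16)³ = -4096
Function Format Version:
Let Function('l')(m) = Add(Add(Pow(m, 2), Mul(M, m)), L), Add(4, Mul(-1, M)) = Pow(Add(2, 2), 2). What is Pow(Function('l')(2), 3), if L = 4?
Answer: -4096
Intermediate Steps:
M = -12 (M = Add(4, Mul(-1, Pow(Add(2, 2), 2))) = Add(4, Mul(-1, Pow(4, 2))) = Add(4, Mul(-1, 16)) = Add(4, -16) = -12)
Function('l')(m) = Add(4, Pow(m, 2), Mul(-12, m)) (Function('l')(m) = Add(Add(Pow(m, 2), Mul(-12, m)), 4) = Add(4, Pow(m, 2), Mul(-12, m)))
Pow(Function('l')(2), 3) = Pow(Add(4, Pow(2, 2), Mul(-12, 2)), 3) = Pow(Add(4, 4, -24), 3) = Pow(-16, 3) = -4096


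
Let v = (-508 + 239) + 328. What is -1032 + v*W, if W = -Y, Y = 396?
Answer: -24396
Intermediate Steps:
v = 59 (v = -269 + 328 = 59)
W = -396 (W = -1*396 = -396)
-1032 + v*W = -1032 + 59*(-396) = -1032 - 23364 = -24396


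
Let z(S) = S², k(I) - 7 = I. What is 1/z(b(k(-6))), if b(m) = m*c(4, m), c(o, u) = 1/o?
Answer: 16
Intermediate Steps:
c(o, u) = 1/o
k(I) = 7 + I
b(m) = m/4
1/z(b(k(-6))) = 1/(((7 - 6)/4)²) = 1/(((¼)*1)²) = 1/((¼)²) = 1/(1/16) = 16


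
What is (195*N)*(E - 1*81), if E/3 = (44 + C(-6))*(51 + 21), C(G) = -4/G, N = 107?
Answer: 199615455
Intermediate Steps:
E = 9648 (E = 3*((44 - 4/(-6))*(51 + 21)) = 3*((44 - 4*(-⅙))*72) = 3*((44 + ⅔)*72) = 3*((134/3)*72) = 3*3216 = 9648)
(195*N)*(E - 1*81) = (195*107)*(9648 - 1*81) = 20865*(9648 - 81) = 20865*9567 = 199615455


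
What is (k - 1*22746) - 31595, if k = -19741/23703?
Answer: -1288064464/23703 ≈ -54342.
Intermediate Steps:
k = -19741/23703 (k = -19741*1/23703 = -19741/23703 ≈ -0.83285)
(k - 1*22746) - 31595 = (-19741/23703 - 1*22746) - 31595 = (-19741/23703 - 22746) - 31595 = -539168179/23703 - 31595 = -1288064464/23703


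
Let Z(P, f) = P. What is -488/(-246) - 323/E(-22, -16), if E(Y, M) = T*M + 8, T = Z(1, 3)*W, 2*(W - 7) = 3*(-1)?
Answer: 59249/9840 ≈ 6.0212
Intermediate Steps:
W = 11/2 (W = 7 + (3*(-1))/2 = 7 + (½)*(-3) = 7 - 3/2 = 11/2 ≈ 5.5000)
T = 11/2 (T = 1*(11/2) = 11/2 ≈ 5.5000)
E(Y, M) = 8 + 11*M/2 (E(Y, M) = 11*M/2 + 8 = 8 + 11*M/2)
-488/(-246) - 323/E(-22, -16) = -488/(-246) - 323/(8 + (11/2)*(-16)) = -488*(-1/246) - 323/(8 - 88) = 244/123 - 323/(-80) = 244/123 - 323*(-1/80) = 244/123 + 323/80 = 59249/9840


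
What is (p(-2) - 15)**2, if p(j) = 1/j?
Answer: 961/4 ≈ 240.25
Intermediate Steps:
p(j) = 1/j
(p(-2) - 15)**2 = (1/(-2) - 15)**2 = (-1/2 - 15)**2 = (-31/2)**2 = 961/4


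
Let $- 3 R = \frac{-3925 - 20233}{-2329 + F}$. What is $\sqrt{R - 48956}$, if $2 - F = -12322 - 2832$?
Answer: $\frac{i \sqrt{72492496421118}}{38481} \approx 221.26 i$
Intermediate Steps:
$F = 15156$ ($F = 2 - \left(-12322 - 2832\right) = 2 - -15154 = 2 + 15154 = 15156$)
$R = \frac{24158}{38481}$ ($R = - \frac{\left(-3925 - 20233\right) \frac{1}{-2329 + 15156}}{3} = - \frac{\left(-24158\right) \frac{1}{12827}}{3} = \left(- \frac{1}{3}\right) \left(- \frac{24158}{12827}\right) = \frac{24158}{38481} \approx 0.62779$)
$\sqrt{R - 48956} = \sqrt{\frac{24158}{38481} - 48956} = \sqrt{- \frac{1883851678}{38481}} = \frac{i \sqrt{72492496421118}}{38481}$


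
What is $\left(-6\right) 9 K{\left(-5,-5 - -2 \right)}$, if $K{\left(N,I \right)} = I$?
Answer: $162$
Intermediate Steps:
$\left(-6\right) 9 K{\left(-5,-5 - -2 \right)} = \left(-6\right) 9 \left(-5 - -2\right) = - 54 \left(-5 + 2\right) = \left(-54\right) \left(-3\right) = 162$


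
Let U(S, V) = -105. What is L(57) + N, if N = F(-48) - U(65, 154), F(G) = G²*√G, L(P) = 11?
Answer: 116 + 9216*I*√3 ≈ 116.0 + 15963.0*I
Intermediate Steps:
F(G) = G^(5/2)
N = 105 + 9216*I*√3 (N = (-48)^(5/2) - 1*(-105) = 9216*I*√3 + 105 = 105 + 9216*I*√3 ≈ 105.0 + 15963.0*I)
L(57) + N = 11 + (105 + 9216*I*√3) = 116 + 9216*I*√3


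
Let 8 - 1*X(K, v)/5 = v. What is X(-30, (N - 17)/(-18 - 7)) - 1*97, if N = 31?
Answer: -271/5 ≈ -54.200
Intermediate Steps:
X(K, v) = 40 - 5*v
X(-30, (N - 17)/(-18 - 7)) - 1*97 = (40 - 5*(31 - 17)/(-18 - 7)) - 1*97 = (40 - 70/(-25)) - 97 = (40 - 70*(-1)/25) - 97 = (40 - 5*(-14/25)) - 97 = (40 + 14/5) - 97 = 214/5 - 97 = -271/5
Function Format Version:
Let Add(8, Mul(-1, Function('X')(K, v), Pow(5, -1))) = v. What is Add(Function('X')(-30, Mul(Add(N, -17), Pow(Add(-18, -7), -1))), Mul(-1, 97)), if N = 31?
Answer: Rational(-271, 5) ≈ -54.200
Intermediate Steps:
Function('X')(K, v) = Add(40, Mul(-5, v))
Add(Function('X')(-30, Mul(Add(N, -17), Pow(Add(-18, -7), -1))), Mul(-1, 97)) = Add(Add(40, Mul(-5, Mul(Add(31, -17), Pow(Add(-18, -7), -1)))), Mul(-1, 97)) = Add(Add(40, Mul(-5, Mul(14, Pow(-25, -1)))), -97) = Add(Add(40, Mul(-5, Mul(14, Rational(-1, 25)))), -97) = Add(Add(40, Mul(-5, Rational(-14, 25))), -97) = Add(Add(40, Rational(14, 5)), -97) = Add(Rational(214, 5), -97) = Rational(-271, 5)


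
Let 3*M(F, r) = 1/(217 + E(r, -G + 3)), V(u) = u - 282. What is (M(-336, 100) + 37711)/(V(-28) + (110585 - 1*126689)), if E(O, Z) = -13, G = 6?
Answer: -23079133/10045368 ≈ -2.2975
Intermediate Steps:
V(u) = -282 + u
M(F, r) = 1/612 (M(F, r) = 1/(3*(217 - 13)) = (1/3)/204 = (1/3)*(1/204) = 1/612)
(M(-336, 100) + 37711)/(V(-28) + (110585 - 1*126689)) = (1/612 + 37711)/((-282 - 28) + (110585 - 1*126689)) = 23079133/(612*(-310 + (110585 - 126689))) = 23079133/(612*(-310 - 16104)) = (23079133/612)/(-16414) = (23079133/612)*(-1/16414) = -23079133/10045368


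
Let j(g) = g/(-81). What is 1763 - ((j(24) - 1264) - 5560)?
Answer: 231857/27 ≈ 8587.3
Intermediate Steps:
j(g) = -g/81 (j(g) = g*(-1/81) = -g/81)
1763 - ((j(24) - 1264) - 5560) = 1763 - ((-1/81*24 - 1264) - 5560) = 1763 - ((-8/27 - 1264) - 5560) = 1763 - (-34136/27 - 5560) = 1763 - 1*(-184256/27) = 1763 + 184256/27 = 231857/27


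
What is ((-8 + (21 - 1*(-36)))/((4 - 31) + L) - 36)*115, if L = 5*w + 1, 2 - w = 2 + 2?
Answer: -154675/36 ≈ -4296.5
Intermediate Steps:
w = -2 (w = 2 - (2 + 2) = 2 - 1*4 = 2 - 4 = -2)
L = -9 (L = 5*(-2) + 1 = -10 + 1 = -9)
((-8 + (21 - 1*(-36)))/((4 - 31) + L) - 36)*115 = ((-8 + (21 - 1*(-36)))/((4 - 31) - 9) - 36)*115 = ((-8 + (21 + 36))/(-27 - 9) - 36)*115 = ((-8 + 57)/(-36) - 36)*115 = (49*(-1/36) - 36)*115 = (-49/36 - 36)*115 = -1345/36*115 = -154675/36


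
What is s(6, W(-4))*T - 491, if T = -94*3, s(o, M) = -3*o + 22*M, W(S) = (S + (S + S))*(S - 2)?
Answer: -442103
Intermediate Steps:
W(S) = 3*S*(-2 + S) (W(S) = (S + 2*S)*(-2 + S) = (3*S)*(-2 + S) = 3*S*(-2 + S))
T = -282
s(6, W(-4))*T - 491 = (-3*6 + 22*(3*(-4)*(-2 - 4)))*(-282) - 491 = (-18 + 22*(3*(-4)*(-6)))*(-282) - 491 = (-18 + 22*72)*(-282) - 491 = (-18 + 1584)*(-282) - 491 = 1566*(-282) - 491 = -441612 - 491 = -442103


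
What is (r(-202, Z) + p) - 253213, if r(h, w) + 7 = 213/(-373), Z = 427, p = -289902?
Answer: -202584719/373 ≈ -5.4312e+5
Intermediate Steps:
r(h, w) = -2824/373 (r(h, w) = -7 + 213/(-373) = -7 + 213*(-1/373) = -7 - 213/373 = -2824/373)
(r(-202, Z) + p) - 253213 = (-2824/373 - 289902) - 253213 = -108136270/373 - 253213 = -202584719/373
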